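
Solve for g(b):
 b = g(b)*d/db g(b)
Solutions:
 g(b) = -sqrt(C1 + b^2)
 g(b) = sqrt(C1 + b^2)


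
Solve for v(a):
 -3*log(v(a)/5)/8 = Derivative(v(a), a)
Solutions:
 -8*Integral(1/(-log(_y) + log(5)), (_y, v(a)))/3 = C1 - a


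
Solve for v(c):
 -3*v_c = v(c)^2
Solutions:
 v(c) = 3/(C1 + c)


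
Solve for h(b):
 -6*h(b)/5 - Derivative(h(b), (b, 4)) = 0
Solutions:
 h(b) = (C1*sin(10^(3/4)*3^(1/4)*b/10) + C2*cos(10^(3/4)*3^(1/4)*b/10))*exp(-10^(3/4)*3^(1/4)*b/10) + (C3*sin(10^(3/4)*3^(1/4)*b/10) + C4*cos(10^(3/4)*3^(1/4)*b/10))*exp(10^(3/4)*3^(1/4)*b/10)


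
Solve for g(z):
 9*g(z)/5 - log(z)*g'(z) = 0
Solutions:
 g(z) = C1*exp(9*li(z)/5)


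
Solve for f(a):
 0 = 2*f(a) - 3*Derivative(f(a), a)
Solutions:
 f(a) = C1*exp(2*a/3)


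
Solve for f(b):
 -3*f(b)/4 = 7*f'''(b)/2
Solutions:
 f(b) = C3*exp(-14^(2/3)*3^(1/3)*b/14) + (C1*sin(14^(2/3)*3^(5/6)*b/28) + C2*cos(14^(2/3)*3^(5/6)*b/28))*exp(14^(2/3)*3^(1/3)*b/28)


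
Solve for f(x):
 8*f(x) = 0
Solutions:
 f(x) = 0


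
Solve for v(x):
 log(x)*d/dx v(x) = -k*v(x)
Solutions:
 v(x) = C1*exp(-k*li(x))


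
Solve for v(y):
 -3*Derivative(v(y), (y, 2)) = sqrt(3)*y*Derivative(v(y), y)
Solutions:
 v(y) = C1 + C2*erf(sqrt(2)*3^(3/4)*y/6)


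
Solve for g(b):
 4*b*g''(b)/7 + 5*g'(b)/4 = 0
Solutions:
 g(b) = C1 + C2/b^(19/16)


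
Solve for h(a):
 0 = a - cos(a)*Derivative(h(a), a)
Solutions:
 h(a) = C1 + Integral(a/cos(a), a)


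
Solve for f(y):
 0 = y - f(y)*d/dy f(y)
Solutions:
 f(y) = -sqrt(C1 + y^2)
 f(y) = sqrt(C1 + y^2)


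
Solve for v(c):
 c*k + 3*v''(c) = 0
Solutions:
 v(c) = C1 + C2*c - c^3*k/18


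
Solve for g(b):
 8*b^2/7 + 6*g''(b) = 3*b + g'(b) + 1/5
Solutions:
 g(b) = C1 + C2*exp(b/6) + 8*b^3/21 + 75*b^2/14 + 2243*b/35


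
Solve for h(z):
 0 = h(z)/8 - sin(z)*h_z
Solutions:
 h(z) = C1*(cos(z) - 1)^(1/16)/(cos(z) + 1)^(1/16)


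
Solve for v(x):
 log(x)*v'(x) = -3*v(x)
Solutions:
 v(x) = C1*exp(-3*li(x))


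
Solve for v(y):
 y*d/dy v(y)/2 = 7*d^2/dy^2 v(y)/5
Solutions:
 v(y) = C1 + C2*erfi(sqrt(35)*y/14)


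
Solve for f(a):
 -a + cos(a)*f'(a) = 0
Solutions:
 f(a) = C1 + Integral(a/cos(a), a)


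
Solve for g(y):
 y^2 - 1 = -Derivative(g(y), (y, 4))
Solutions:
 g(y) = C1 + C2*y + C3*y^2 + C4*y^3 - y^6/360 + y^4/24


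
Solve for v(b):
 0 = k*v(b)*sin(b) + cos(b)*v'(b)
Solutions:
 v(b) = C1*exp(k*log(cos(b)))


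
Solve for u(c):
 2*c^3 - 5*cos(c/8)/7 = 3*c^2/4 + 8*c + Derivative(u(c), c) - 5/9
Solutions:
 u(c) = C1 + c^4/2 - c^3/4 - 4*c^2 + 5*c/9 - 40*sin(c/8)/7


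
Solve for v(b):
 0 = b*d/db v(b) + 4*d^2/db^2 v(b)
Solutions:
 v(b) = C1 + C2*erf(sqrt(2)*b/4)


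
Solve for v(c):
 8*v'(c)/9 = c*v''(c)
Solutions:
 v(c) = C1 + C2*c^(17/9)


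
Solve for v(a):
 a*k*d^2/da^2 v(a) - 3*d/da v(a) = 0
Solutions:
 v(a) = C1 + a^(((re(k) + 3)*re(k) + im(k)^2)/(re(k)^2 + im(k)^2))*(C2*sin(3*log(a)*Abs(im(k))/(re(k)^2 + im(k)^2)) + C3*cos(3*log(a)*im(k)/(re(k)^2 + im(k)^2)))


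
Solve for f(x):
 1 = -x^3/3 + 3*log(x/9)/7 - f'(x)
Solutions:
 f(x) = C1 - x^4/12 + 3*x*log(x)/7 - 10*x/7 - 6*x*log(3)/7


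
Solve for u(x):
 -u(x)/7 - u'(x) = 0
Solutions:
 u(x) = C1*exp(-x/7)


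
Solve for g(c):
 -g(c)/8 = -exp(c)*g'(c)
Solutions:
 g(c) = C1*exp(-exp(-c)/8)


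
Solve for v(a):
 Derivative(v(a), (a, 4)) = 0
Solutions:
 v(a) = C1 + C2*a + C3*a^2 + C4*a^3


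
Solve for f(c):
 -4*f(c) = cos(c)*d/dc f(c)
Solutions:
 f(c) = C1*(sin(c)^2 - 2*sin(c) + 1)/(sin(c)^2 + 2*sin(c) + 1)


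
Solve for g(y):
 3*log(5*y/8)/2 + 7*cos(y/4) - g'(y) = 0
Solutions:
 g(y) = C1 + 3*y*log(y)/2 - 5*y*log(2) - 3*y/2 + y*log(10)/2 + y*log(5) + 28*sin(y/4)


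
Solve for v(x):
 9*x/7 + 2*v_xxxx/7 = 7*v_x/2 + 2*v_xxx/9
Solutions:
 v(x) = C1 + C2*exp(x*(-7^(2/3)*(81*sqrt(59385) + 19739)^(1/3) - 28*7^(1/3)/(81*sqrt(59385) + 19739)^(1/3) + 28)/108)*sin(sqrt(3)*7^(1/3)*x*(-7^(1/3)*(81*sqrt(59385) + 19739)^(1/3) + 28/(81*sqrt(59385) + 19739)^(1/3))/108) + C3*exp(x*(-7^(2/3)*(81*sqrt(59385) + 19739)^(1/3) - 28*7^(1/3)/(81*sqrt(59385) + 19739)^(1/3) + 28)/108)*cos(sqrt(3)*7^(1/3)*x*(-7^(1/3)*(81*sqrt(59385) + 19739)^(1/3) + 28/(81*sqrt(59385) + 19739)^(1/3))/108) + C4*exp(x*(28*7^(1/3)/(81*sqrt(59385) + 19739)^(1/3) + 14 + 7^(2/3)*(81*sqrt(59385) + 19739)^(1/3))/54) + 9*x^2/49


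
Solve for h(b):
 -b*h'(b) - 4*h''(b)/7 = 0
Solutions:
 h(b) = C1 + C2*erf(sqrt(14)*b/4)


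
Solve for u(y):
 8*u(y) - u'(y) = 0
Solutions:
 u(y) = C1*exp(8*y)


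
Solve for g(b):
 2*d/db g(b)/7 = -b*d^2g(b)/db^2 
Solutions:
 g(b) = C1 + C2*b^(5/7)


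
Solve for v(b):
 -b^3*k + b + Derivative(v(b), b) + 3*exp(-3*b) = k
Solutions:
 v(b) = C1 + b^4*k/4 - b^2/2 + b*k + exp(-3*b)


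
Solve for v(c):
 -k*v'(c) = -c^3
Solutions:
 v(c) = C1 + c^4/(4*k)


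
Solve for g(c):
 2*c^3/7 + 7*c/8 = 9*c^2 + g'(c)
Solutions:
 g(c) = C1 + c^4/14 - 3*c^3 + 7*c^2/16


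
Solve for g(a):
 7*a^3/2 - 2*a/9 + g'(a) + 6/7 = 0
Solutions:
 g(a) = C1 - 7*a^4/8 + a^2/9 - 6*a/7


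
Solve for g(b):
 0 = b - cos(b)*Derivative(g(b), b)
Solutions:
 g(b) = C1 + Integral(b/cos(b), b)


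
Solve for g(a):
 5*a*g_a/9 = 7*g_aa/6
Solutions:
 g(a) = C1 + C2*erfi(sqrt(105)*a/21)


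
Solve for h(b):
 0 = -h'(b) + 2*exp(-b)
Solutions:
 h(b) = C1 - 2*exp(-b)


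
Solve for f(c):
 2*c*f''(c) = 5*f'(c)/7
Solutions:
 f(c) = C1 + C2*c^(19/14)


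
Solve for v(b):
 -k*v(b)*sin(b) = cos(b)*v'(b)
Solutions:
 v(b) = C1*exp(k*log(cos(b)))


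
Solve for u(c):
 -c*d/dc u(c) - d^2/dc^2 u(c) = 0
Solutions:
 u(c) = C1 + C2*erf(sqrt(2)*c/2)


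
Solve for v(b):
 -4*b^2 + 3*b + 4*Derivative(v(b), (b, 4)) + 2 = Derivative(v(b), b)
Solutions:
 v(b) = C1 + C4*exp(2^(1/3)*b/2) - 4*b^3/3 + 3*b^2/2 + 2*b + (C2*sin(2^(1/3)*sqrt(3)*b/4) + C3*cos(2^(1/3)*sqrt(3)*b/4))*exp(-2^(1/3)*b/4)


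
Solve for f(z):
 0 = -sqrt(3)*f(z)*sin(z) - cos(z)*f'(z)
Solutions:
 f(z) = C1*cos(z)^(sqrt(3))


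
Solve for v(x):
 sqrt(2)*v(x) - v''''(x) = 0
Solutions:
 v(x) = C1*exp(-2^(1/8)*x) + C2*exp(2^(1/8)*x) + C3*sin(2^(1/8)*x) + C4*cos(2^(1/8)*x)


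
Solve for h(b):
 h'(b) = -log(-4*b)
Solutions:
 h(b) = C1 - b*log(-b) + b*(1 - 2*log(2))


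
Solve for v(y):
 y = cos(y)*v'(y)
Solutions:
 v(y) = C1 + Integral(y/cos(y), y)


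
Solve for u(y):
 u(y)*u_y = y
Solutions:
 u(y) = -sqrt(C1 + y^2)
 u(y) = sqrt(C1 + y^2)


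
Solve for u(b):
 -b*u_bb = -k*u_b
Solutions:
 u(b) = C1 + b^(re(k) + 1)*(C2*sin(log(b)*Abs(im(k))) + C3*cos(log(b)*im(k)))


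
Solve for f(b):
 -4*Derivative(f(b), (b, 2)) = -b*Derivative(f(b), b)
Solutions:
 f(b) = C1 + C2*erfi(sqrt(2)*b/4)


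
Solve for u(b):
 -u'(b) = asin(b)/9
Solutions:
 u(b) = C1 - b*asin(b)/9 - sqrt(1 - b^2)/9


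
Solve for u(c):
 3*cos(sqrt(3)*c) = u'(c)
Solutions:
 u(c) = C1 + sqrt(3)*sin(sqrt(3)*c)


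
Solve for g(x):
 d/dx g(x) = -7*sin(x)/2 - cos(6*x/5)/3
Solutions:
 g(x) = C1 - 5*sin(6*x/5)/18 + 7*cos(x)/2


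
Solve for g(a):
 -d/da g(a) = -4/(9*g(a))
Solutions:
 g(a) = -sqrt(C1 + 8*a)/3
 g(a) = sqrt(C1 + 8*a)/3


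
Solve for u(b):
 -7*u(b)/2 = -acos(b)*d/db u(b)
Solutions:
 u(b) = C1*exp(7*Integral(1/acos(b), b)/2)


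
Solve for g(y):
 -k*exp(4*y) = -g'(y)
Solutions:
 g(y) = C1 + k*exp(4*y)/4


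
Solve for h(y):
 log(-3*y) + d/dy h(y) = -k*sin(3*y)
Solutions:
 h(y) = C1 + k*cos(3*y)/3 - y*log(-y) - y*log(3) + y


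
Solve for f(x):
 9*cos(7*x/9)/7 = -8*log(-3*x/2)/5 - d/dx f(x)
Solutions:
 f(x) = C1 - 8*x*log(-x)/5 - 8*x*log(3)/5 + 8*x*log(2)/5 + 8*x/5 - 81*sin(7*x/9)/49


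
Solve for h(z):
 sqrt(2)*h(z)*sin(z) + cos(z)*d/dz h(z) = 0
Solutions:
 h(z) = C1*cos(z)^(sqrt(2))


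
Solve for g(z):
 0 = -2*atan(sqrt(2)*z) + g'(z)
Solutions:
 g(z) = C1 + 2*z*atan(sqrt(2)*z) - sqrt(2)*log(2*z^2 + 1)/2


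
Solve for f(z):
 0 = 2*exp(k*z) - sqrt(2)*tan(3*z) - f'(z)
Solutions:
 f(z) = C1 + 2*Piecewise((exp(k*z)/k, Ne(k, 0)), (z, True)) + sqrt(2)*log(cos(3*z))/3


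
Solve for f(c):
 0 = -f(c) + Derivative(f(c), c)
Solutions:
 f(c) = C1*exp(c)


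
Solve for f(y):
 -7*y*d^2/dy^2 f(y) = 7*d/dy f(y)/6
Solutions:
 f(y) = C1 + C2*y^(5/6)


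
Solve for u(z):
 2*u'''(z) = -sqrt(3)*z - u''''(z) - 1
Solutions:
 u(z) = C1 + C2*z + C3*z^2 + C4*exp(-2*z) - sqrt(3)*z^4/48 + z^3*(-2 + sqrt(3))/24


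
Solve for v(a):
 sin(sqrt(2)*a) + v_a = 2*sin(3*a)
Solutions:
 v(a) = C1 - 2*cos(3*a)/3 + sqrt(2)*cos(sqrt(2)*a)/2


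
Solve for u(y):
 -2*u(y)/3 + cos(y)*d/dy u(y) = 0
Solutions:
 u(y) = C1*(sin(y) + 1)^(1/3)/(sin(y) - 1)^(1/3)


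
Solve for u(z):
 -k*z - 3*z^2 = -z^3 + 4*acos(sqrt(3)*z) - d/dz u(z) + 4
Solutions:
 u(z) = C1 + k*z^2/2 - z^4/4 + z^3 + 4*z*acos(sqrt(3)*z) + 4*z - 4*sqrt(3)*sqrt(1 - 3*z^2)/3


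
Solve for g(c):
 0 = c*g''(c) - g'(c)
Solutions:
 g(c) = C1 + C2*c^2


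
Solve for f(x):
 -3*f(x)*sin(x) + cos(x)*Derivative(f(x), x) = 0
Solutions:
 f(x) = C1/cos(x)^3


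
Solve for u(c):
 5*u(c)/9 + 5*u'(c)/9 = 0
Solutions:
 u(c) = C1*exp(-c)


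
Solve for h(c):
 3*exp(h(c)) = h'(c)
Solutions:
 h(c) = log(-1/(C1 + 3*c))


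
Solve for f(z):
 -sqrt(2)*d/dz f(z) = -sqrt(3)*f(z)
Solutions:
 f(z) = C1*exp(sqrt(6)*z/2)


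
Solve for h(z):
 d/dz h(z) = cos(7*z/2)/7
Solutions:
 h(z) = C1 + 2*sin(7*z/2)/49


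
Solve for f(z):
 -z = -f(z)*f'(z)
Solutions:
 f(z) = -sqrt(C1 + z^2)
 f(z) = sqrt(C1 + z^2)


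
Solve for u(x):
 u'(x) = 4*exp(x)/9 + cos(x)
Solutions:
 u(x) = C1 + 4*exp(x)/9 + sin(x)


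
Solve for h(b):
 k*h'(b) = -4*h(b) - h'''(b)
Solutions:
 h(b) = C1*exp(b*(2*k/((-3^(1/3) + 3^(5/6)*I)*(sqrt(3)*sqrt(k^3 + 108) + 18)^(1/3)) + 3^(1/3)*(sqrt(3)*sqrt(k^3 + 108) + 18)^(1/3)/6 - 3^(5/6)*I*(sqrt(3)*sqrt(k^3 + 108) + 18)^(1/3)/6)) + C2*exp(b*(-2*k/((3^(1/3) + 3^(5/6)*I)*(sqrt(3)*sqrt(k^3 + 108) + 18)^(1/3)) + 3^(1/3)*(sqrt(3)*sqrt(k^3 + 108) + 18)^(1/3)/6 + 3^(5/6)*I*(sqrt(3)*sqrt(k^3 + 108) + 18)^(1/3)/6)) + C3*exp(3^(1/3)*b*(3^(1/3)*k/(sqrt(3)*sqrt(k^3 + 108) + 18)^(1/3) - (sqrt(3)*sqrt(k^3 + 108) + 18)^(1/3))/3)


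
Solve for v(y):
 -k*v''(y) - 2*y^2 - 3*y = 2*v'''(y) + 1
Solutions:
 v(y) = C1 + C2*y + C3*exp(-k*y/2) - y^4/(6*k) + y^3*(-3 + 8/k)/(6*k) + y^2*(-1/2 + 3/k - 8/k^2)/k


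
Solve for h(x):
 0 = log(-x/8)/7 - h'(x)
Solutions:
 h(x) = C1 + x*log(-x)/7 + x*(-3*log(2) - 1)/7


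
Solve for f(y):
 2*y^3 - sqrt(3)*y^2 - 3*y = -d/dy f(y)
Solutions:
 f(y) = C1 - y^4/2 + sqrt(3)*y^3/3 + 3*y^2/2


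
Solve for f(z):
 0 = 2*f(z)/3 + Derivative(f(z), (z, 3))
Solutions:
 f(z) = C3*exp(-2^(1/3)*3^(2/3)*z/3) + (C1*sin(2^(1/3)*3^(1/6)*z/2) + C2*cos(2^(1/3)*3^(1/6)*z/2))*exp(2^(1/3)*3^(2/3)*z/6)


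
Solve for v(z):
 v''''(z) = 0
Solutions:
 v(z) = C1 + C2*z + C3*z^2 + C4*z^3


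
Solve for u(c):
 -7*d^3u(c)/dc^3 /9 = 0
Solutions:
 u(c) = C1 + C2*c + C3*c^2


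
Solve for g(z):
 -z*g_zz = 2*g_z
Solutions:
 g(z) = C1 + C2/z


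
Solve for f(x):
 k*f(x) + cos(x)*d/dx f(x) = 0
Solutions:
 f(x) = C1*exp(k*(log(sin(x) - 1) - log(sin(x) + 1))/2)


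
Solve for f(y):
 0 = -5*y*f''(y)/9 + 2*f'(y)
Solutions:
 f(y) = C1 + C2*y^(23/5)


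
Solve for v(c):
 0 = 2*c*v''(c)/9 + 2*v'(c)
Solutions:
 v(c) = C1 + C2/c^8


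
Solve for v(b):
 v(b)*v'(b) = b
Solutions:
 v(b) = -sqrt(C1 + b^2)
 v(b) = sqrt(C1 + b^2)


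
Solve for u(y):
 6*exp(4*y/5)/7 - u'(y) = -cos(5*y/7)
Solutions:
 u(y) = C1 + 15*exp(4*y/5)/14 + 7*sin(5*y/7)/5


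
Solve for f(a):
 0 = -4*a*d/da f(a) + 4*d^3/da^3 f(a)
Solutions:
 f(a) = C1 + Integral(C2*airyai(a) + C3*airybi(a), a)


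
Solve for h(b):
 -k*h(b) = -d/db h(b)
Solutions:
 h(b) = C1*exp(b*k)


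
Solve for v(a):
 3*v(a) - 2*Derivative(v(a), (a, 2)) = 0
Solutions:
 v(a) = C1*exp(-sqrt(6)*a/2) + C2*exp(sqrt(6)*a/2)


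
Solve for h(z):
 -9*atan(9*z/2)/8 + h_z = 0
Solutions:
 h(z) = C1 + 9*z*atan(9*z/2)/8 - log(81*z^2 + 4)/8


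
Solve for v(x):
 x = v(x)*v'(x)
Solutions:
 v(x) = -sqrt(C1 + x^2)
 v(x) = sqrt(C1 + x^2)


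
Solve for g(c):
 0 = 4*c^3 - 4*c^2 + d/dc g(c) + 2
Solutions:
 g(c) = C1 - c^4 + 4*c^3/3 - 2*c


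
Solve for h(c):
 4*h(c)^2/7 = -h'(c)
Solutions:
 h(c) = 7/(C1 + 4*c)


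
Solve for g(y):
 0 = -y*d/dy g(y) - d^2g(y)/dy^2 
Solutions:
 g(y) = C1 + C2*erf(sqrt(2)*y/2)


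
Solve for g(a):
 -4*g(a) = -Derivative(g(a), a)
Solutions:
 g(a) = C1*exp(4*a)


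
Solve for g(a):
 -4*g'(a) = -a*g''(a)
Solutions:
 g(a) = C1 + C2*a^5


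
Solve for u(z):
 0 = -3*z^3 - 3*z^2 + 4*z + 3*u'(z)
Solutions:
 u(z) = C1 + z^4/4 + z^3/3 - 2*z^2/3


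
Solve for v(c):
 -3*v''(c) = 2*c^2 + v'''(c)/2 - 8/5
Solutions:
 v(c) = C1 + C2*c + C3*exp(-6*c) - c^4/18 + c^3/27 + 67*c^2/270


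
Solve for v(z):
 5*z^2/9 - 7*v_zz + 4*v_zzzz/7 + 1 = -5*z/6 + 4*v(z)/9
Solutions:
 v(z) = C1*exp(-sqrt(6)*z*sqrt(147 + sqrt(22057))/12) + C2*exp(sqrt(6)*z*sqrt(147 + sqrt(22057))/12) + C3*sin(sqrt(6)*z*sqrt(-147 + sqrt(22057))/12) + C4*cos(sqrt(6)*z*sqrt(-147 + sqrt(22057))/12) + 5*z^2/4 + 15*z/8 - 297/8


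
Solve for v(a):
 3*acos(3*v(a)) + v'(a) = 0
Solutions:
 Integral(1/acos(3*_y), (_y, v(a))) = C1 - 3*a


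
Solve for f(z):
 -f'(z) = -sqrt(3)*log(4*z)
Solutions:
 f(z) = C1 + sqrt(3)*z*log(z) - sqrt(3)*z + 2*sqrt(3)*z*log(2)


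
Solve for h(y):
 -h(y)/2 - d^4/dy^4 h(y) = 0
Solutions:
 h(y) = (C1*sin(2^(1/4)*y/2) + C2*cos(2^(1/4)*y/2))*exp(-2^(1/4)*y/2) + (C3*sin(2^(1/4)*y/2) + C4*cos(2^(1/4)*y/2))*exp(2^(1/4)*y/2)


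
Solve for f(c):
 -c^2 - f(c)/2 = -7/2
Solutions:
 f(c) = 7 - 2*c^2


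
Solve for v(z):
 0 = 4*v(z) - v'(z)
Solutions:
 v(z) = C1*exp(4*z)


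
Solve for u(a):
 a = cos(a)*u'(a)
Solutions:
 u(a) = C1 + Integral(a/cos(a), a)


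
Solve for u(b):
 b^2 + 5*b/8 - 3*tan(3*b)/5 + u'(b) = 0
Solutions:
 u(b) = C1 - b^3/3 - 5*b^2/16 - log(cos(3*b))/5


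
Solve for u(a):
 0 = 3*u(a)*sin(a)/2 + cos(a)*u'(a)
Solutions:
 u(a) = C1*cos(a)^(3/2)


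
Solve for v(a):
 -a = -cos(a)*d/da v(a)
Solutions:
 v(a) = C1 + Integral(a/cos(a), a)


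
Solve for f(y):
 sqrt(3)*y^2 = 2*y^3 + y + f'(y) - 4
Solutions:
 f(y) = C1 - y^4/2 + sqrt(3)*y^3/3 - y^2/2 + 4*y


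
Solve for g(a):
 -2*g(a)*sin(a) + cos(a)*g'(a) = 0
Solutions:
 g(a) = C1/cos(a)^2


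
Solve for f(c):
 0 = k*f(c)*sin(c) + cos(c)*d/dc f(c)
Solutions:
 f(c) = C1*exp(k*log(cos(c)))


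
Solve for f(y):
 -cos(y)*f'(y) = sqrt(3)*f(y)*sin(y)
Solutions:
 f(y) = C1*cos(y)^(sqrt(3))


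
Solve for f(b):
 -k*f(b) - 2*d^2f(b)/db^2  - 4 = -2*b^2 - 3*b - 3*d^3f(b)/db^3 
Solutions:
 f(b) = C1*exp(b*(-2^(2/3)*(-243*k + sqrt((243*k + 16)^2 - 256) - 16)^(1/3) + 4 - 8*2^(1/3)/(-243*k + sqrt((243*k + 16)^2 - 256) - 16)^(1/3))/18) + C2*exp(b*(2^(2/3)*(-243*k + sqrt((243*k + 16)^2 - 256) - 16)^(1/3) - 2^(2/3)*sqrt(3)*I*(-243*k + sqrt((243*k + 16)^2 - 256) - 16)^(1/3) + 8 - 32*2^(1/3)/((-1 + sqrt(3)*I)*(-243*k + sqrt((243*k + 16)^2 - 256) - 16)^(1/3)))/36) + C3*exp(b*(2^(2/3)*(-243*k + sqrt((243*k + 16)^2 - 256) - 16)^(1/3) + 2^(2/3)*sqrt(3)*I*(-243*k + sqrt((243*k + 16)^2 - 256) - 16)^(1/3) + 8 + 32*2^(1/3)/((1 + sqrt(3)*I)*(-243*k + sqrt((243*k + 16)^2 - 256) - 16)^(1/3)))/36) + 2*b^2/k + 3*b/k - 4/k - 8/k^2


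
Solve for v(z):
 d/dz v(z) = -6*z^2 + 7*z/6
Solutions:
 v(z) = C1 - 2*z^3 + 7*z^2/12


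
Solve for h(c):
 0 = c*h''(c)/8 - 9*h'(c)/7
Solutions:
 h(c) = C1 + C2*c^(79/7)


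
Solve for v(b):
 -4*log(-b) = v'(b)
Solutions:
 v(b) = C1 - 4*b*log(-b) + 4*b


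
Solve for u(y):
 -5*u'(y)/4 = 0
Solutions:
 u(y) = C1


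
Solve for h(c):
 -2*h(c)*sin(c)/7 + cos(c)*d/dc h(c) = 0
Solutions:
 h(c) = C1/cos(c)^(2/7)


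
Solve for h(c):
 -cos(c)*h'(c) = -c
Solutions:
 h(c) = C1 + Integral(c/cos(c), c)


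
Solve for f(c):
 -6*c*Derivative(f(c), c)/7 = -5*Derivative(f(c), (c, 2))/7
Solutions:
 f(c) = C1 + C2*erfi(sqrt(15)*c/5)


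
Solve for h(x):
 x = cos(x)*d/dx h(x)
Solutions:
 h(x) = C1 + Integral(x/cos(x), x)


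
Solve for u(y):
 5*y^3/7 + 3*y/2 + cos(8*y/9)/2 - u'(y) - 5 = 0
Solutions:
 u(y) = C1 + 5*y^4/28 + 3*y^2/4 - 5*y + 9*sin(8*y/9)/16


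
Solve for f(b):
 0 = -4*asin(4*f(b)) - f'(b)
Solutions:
 Integral(1/asin(4*_y), (_y, f(b))) = C1 - 4*b


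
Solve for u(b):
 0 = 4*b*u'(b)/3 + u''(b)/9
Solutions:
 u(b) = C1 + C2*erf(sqrt(6)*b)


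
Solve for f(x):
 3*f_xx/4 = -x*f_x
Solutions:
 f(x) = C1 + C2*erf(sqrt(6)*x/3)


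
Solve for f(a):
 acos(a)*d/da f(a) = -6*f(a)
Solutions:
 f(a) = C1*exp(-6*Integral(1/acos(a), a))


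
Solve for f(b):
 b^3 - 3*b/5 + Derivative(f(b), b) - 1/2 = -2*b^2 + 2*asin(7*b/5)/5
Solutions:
 f(b) = C1 - b^4/4 - 2*b^3/3 + 3*b^2/10 + 2*b*asin(7*b/5)/5 + b/2 + 2*sqrt(25 - 49*b^2)/35


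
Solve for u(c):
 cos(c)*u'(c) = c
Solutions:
 u(c) = C1 + Integral(c/cos(c), c)


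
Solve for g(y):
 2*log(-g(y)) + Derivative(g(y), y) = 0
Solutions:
 -li(-g(y)) = C1 - 2*y


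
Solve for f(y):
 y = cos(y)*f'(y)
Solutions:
 f(y) = C1 + Integral(y/cos(y), y)


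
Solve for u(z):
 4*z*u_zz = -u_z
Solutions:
 u(z) = C1 + C2*z^(3/4)


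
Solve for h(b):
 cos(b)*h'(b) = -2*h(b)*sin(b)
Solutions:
 h(b) = C1*cos(b)^2


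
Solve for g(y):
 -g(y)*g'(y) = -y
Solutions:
 g(y) = -sqrt(C1 + y^2)
 g(y) = sqrt(C1 + y^2)


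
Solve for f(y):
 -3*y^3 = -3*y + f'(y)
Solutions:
 f(y) = C1 - 3*y^4/4 + 3*y^2/2


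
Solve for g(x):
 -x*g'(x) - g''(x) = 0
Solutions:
 g(x) = C1 + C2*erf(sqrt(2)*x/2)


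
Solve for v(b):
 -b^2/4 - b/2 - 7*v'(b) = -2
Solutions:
 v(b) = C1 - b^3/84 - b^2/28 + 2*b/7


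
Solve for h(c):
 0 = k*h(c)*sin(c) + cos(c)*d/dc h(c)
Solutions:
 h(c) = C1*exp(k*log(cos(c)))


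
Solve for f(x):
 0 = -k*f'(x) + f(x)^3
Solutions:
 f(x) = -sqrt(2)*sqrt(-k/(C1*k + x))/2
 f(x) = sqrt(2)*sqrt(-k/(C1*k + x))/2


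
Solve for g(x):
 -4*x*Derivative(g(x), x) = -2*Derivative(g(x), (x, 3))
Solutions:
 g(x) = C1 + Integral(C2*airyai(2^(1/3)*x) + C3*airybi(2^(1/3)*x), x)


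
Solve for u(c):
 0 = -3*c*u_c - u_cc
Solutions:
 u(c) = C1 + C2*erf(sqrt(6)*c/2)


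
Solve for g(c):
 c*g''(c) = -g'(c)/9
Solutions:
 g(c) = C1 + C2*c^(8/9)


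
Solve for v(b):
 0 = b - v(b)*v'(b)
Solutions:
 v(b) = -sqrt(C1 + b^2)
 v(b) = sqrt(C1 + b^2)


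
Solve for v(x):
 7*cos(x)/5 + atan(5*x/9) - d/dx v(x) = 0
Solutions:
 v(x) = C1 + x*atan(5*x/9) - 9*log(25*x^2 + 81)/10 + 7*sin(x)/5


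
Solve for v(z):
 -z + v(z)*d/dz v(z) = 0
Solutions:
 v(z) = -sqrt(C1 + z^2)
 v(z) = sqrt(C1 + z^2)


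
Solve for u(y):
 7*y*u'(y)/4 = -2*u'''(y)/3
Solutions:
 u(y) = C1 + Integral(C2*airyai(-21^(1/3)*y/2) + C3*airybi(-21^(1/3)*y/2), y)


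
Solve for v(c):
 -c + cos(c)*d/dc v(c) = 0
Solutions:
 v(c) = C1 + Integral(c/cos(c), c)


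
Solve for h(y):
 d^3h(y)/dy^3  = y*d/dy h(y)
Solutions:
 h(y) = C1 + Integral(C2*airyai(y) + C3*airybi(y), y)


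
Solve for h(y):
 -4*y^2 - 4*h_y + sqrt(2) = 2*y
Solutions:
 h(y) = C1 - y^3/3 - y^2/4 + sqrt(2)*y/4


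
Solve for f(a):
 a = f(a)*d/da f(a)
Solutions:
 f(a) = -sqrt(C1 + a^2)
 f(a) = sqrt(C1 + a^2)


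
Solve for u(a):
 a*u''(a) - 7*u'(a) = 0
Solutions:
 u(a) = C1 + C2*a^8


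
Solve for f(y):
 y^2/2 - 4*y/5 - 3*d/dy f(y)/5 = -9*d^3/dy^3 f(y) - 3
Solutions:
 f(y) = C1 + C2*exp(-sqrt(15)*y/15) + C3*exp(sqrt(15)*y/15) + 5*y^3/18 - 2*y^2/3 + 30*y


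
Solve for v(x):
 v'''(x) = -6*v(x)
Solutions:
 v(x) = C3*exp(-6^(1/3)*x) + (C1*sin(2^(1/3)*3^(5/6)*x/2) + C2*cos(2^(1/3)*3^(5/6)*x/2))*exp(6^(1/3)*x/2)


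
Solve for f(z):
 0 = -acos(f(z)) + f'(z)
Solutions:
 Integral(1/acos(_y), (_y, f(z))) = C1 + z


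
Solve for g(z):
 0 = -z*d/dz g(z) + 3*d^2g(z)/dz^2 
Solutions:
 g(z) = C1 + C2*erfi(sqrt(6)*z/6)


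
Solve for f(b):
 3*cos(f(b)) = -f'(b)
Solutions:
 f(b) = pi - asin((C1 + exp(6*b))/(C1 - exp(6*b)))
 f(b) = asin((C1 + exp(6*b))/(C1 - exp(6*b)))


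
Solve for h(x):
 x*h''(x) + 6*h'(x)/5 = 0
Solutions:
 h(x) = C1 + C2/x^(1/5)


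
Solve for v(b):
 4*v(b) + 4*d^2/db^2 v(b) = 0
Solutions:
 v(b) = C1*sin(b) + C2*cos(b)


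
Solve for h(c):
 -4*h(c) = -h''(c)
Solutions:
 h(c) = C1*exp(-2*c) + C2*exp(2*c)


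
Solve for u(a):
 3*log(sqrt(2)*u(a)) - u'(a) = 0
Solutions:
 -2*Integral(1/(2*log(_y) + log(2)), (_y, u(a)))/3 = C1 - a


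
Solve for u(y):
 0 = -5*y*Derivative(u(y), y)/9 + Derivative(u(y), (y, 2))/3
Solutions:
 u(y) = C1 + C2*erfi(sqrt(30)*y/6)


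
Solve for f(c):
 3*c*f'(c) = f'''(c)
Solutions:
 f(c) = C1 + Integral(C2*airyai(3^(1/3)*c) + C3*airybi(3^(1/3)*c), c)


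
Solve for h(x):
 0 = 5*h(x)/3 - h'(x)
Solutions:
 h(x) = C1*exp(5*x/3)


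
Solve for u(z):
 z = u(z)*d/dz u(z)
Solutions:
 u(z) = -sqrt(C1 + z^2)
 u(z) = sqrt(C1 + z^2)


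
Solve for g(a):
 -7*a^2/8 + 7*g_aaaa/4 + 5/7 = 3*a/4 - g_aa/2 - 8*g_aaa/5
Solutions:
 g(a) = C1 + C2*a + 7*a^4/48 - 97*a^3/60 + 12153*a^2/1400 + (C3*sin(sqrt(94)*a/35) + C4*cos(sqrt(94)*a/35))*exp(-16*a/35)


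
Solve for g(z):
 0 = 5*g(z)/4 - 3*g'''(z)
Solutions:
 g(z) = C3*exp(90^(1/3)*z/6) + (C1*sin(10^(1/3)*3^(1/6)*z/4) + C2*cos(10^(1/3)*3^(1/6)*z/4))*exp(-90^(1/3)*z/12)


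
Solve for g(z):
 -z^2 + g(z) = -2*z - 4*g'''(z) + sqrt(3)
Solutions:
 g(z) = C3*exp(-2^(1/3)*z/2) + z^2 - 2*z + (C1*sin(2^(1/3)*sqrt(3)*z/4) + C2*cos(2^(1/3)*sqrt(3)*z/4))*exp(2^(1/3)*z/4) + sqrt(3)


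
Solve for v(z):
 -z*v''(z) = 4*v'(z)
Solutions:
 v(z) = C1 + C2/z^3


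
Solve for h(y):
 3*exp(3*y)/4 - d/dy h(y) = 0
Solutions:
 h(y) = C1 + exp(3*y)/4


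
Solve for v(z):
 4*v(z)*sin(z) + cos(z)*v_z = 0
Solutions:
 v(z) = C1*cos(z)^4


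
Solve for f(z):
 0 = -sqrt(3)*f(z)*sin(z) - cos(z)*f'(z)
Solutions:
 f(z) = C1*cos(z)^(sqrt(3))


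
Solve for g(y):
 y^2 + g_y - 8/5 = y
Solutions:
 g(y) = C1 - y^3/3 + y^2/2 + 8*y/5


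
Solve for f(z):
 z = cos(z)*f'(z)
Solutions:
 f(z) = C1 + Integral(z/cos(z), z)


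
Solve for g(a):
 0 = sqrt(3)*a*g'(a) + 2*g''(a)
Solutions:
 g(a) = C1 + C2*erf(3^(1/4)*a/2)


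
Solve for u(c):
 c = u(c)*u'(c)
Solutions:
 u(c) = -sqrt(C1 + c^2)
 u(c) = sqrt(C1 + c^2)


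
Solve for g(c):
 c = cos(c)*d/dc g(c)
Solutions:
 g(c) = C1 + Integral(c/cos(c), c)


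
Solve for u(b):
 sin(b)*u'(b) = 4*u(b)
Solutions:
 u(b) = C1*(cos(b)^2 - 2*cos(b) + 1)/(cos(b)^2 + 2*cos(b) + 1)


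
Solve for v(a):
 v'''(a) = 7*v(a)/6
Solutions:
 v(a) = C3*exp(6^(2/3)*7^(1/3)*a/6) + (C1*sin(2^(2/3)*3^(1/6)*7^(1/3)*a/4) + C2*cos(2^(2/3)*3^(1/6)*7^(1/3)*a/4))*exp(-6^(2/3)*7^(1/3)*a/12)


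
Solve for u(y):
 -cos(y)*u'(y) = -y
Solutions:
 u(y) = C1 + Integral(y/cos(y), y)


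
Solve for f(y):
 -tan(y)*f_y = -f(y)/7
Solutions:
 f(y) = C1*sin(y)^(1/7)


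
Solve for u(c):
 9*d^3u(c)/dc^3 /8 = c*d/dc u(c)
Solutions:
 u(c) = C1 + Integral(C2*airyai(2*3^(1/3)*c/3) + C3*airybi(2*3^(1/3)*c/3), c)


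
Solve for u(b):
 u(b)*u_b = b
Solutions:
 u(b) = -sqrt(C1 + b^2)
 u(b) = sqrt(C1 + b^2)


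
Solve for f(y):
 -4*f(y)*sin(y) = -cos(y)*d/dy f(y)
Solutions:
 f(y) = C1/cos(y)^4


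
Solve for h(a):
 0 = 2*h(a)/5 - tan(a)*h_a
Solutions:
 h(a) = C1*sin(a)^(2/5)


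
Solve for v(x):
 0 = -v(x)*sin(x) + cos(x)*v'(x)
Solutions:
 v(x) = C1/cos(x)


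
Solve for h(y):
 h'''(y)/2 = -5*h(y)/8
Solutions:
 h(y) = C3*exp(-10^(1/3)*y/2) + (C1*sin(10^(1/3)*sqrt(3)*y/4) + C2*cos(10^(1/3)*sqrt(3)*y/4))*exp(10^(1/3)*y/4)


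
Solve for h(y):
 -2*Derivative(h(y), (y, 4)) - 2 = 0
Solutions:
 h(y) = C1 + C2*y + C3*y^2 + C4*y^3 - y^4/24


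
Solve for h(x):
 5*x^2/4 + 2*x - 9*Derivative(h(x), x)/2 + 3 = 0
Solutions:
 h(x) = C1 + 5*x^3/54 + 2*x^2/9 + 2*x/3


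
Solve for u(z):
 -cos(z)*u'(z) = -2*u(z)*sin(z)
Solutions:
 u(z) = C1/cos(z)^2


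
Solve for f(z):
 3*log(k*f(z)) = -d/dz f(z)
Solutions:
 li(k*f(z))/k = C1 - 3*z


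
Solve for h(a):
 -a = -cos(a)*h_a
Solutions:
 h(a) = C1 + Integral(a/cos(a), a)


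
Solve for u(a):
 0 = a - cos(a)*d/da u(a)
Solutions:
 u(a) = C1 + Integral(a/cos(a), a)


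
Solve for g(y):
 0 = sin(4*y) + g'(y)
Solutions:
 g(y) = C1 + cos(4*y)/4


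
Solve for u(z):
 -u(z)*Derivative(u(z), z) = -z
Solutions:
 u(z) = -sqrt(C1 + z^2)
 u(z) = sqrt(C1 + z^2)


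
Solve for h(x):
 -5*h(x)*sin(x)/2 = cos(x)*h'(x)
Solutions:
 h(x) = C1*cos(x)^(5/2)


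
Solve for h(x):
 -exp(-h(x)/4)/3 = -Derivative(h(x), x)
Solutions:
 h(x) = 4*log(C1 + x/12)


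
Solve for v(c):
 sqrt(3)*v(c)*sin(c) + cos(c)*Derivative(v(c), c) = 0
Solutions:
 v(c) = C1*cos(c)^(sqrt(3))


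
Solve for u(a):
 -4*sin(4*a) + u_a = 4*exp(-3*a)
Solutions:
 u(a) = C1 - cos(4*a) - 4*exp(-3*a)/3


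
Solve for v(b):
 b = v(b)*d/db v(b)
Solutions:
 v(b) = -sqrt(C1 + b^2)
 v(b) = sqrt(C1 + b^2)


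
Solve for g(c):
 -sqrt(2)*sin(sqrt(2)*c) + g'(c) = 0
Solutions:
 g(c) = C1 - cos(sqrt(2)*c)


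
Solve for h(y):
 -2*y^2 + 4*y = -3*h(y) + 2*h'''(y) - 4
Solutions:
 h(y) = C3*exp(2^(2/3)*3^(1/3)*y/2) + 2*y^2/3 - 4*y/3 + (C1*sin(2^(2/3)*3^(5/6)*y/4) + C2*cos(2^(2/3)*3^(5/6)*y/4))*exp(-2^(2/3)*3^(1/3)*y/4) - 4/3


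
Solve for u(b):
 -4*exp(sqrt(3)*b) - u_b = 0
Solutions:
 u(b) = C1 - 4*sqrt(3)*exp(sqrt(3)*b)/3


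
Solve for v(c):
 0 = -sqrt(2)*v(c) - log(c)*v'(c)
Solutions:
 v(c) = C1*exp(-sqrt(2)*li(c))


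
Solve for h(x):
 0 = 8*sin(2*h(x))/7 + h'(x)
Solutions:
 8*x/7 + log(cos(2*h(x)) - 1)/4 - log(cos(2*h(x)) + 1)/4 = C1


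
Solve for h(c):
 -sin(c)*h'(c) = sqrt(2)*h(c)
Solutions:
 h(c) = C1*(cos(c) + 1)^(sqrt(2)/2)/(cos(c) - 1)^(sqrt(2)/2)


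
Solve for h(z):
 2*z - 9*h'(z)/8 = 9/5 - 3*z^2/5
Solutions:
 h(z) = C1 + 8*z^3/45 + 8*z^2/9 - 8*z/5


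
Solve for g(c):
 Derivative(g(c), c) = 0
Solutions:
 g(c) = C1


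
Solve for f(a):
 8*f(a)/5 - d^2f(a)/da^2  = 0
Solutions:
 f(a) = C1*exp(-2*sqrt(10)*a/5) + C2*exp(2*sqrt(10)*a/5)


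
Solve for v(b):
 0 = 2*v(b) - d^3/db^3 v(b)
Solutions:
 v(b) = C3*exp(2^(1/3)*b) + (C1*sin(2^(1/3)*sqrt(3)*b/2) + C2*cos(2^(1/3)*sqrt(3)*b/2))*exp(-2^(1/3)*b/2)


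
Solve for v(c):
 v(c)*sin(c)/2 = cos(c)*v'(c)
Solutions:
 v(c) = C1/sqrt(cos(c))


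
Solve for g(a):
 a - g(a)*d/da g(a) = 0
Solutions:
 g(a) = -sqrt(C1 + a^2)
 g(a) = sqrt(C1 + a^2)


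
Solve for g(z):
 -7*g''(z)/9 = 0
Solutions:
 g(z) = C1 + C2*z


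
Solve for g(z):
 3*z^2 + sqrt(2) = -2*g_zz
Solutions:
 g(z) = C1 + C2*z - z^4/8 - sqrt(2)*z^2/4


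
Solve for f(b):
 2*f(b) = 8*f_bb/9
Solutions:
 f(b) = C1*exp(-3*b/2) + C2*exp(3*b/2)


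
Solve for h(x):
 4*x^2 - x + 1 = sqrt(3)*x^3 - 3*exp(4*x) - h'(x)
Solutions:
 h(x) = C1 + sqrt(3)*x^4/4 - 4*x^3/3 + x^2/2 - x - 3*exp(4*x)/4


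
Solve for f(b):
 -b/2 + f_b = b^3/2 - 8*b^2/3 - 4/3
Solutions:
 f(b) = C1 + b^4/8 - 8*b^3/9 + b^2/4 - 4*b/3


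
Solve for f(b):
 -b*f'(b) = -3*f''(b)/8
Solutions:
 f(b) = C1 + C2*erfi(2*sqrt(3)*b/3)


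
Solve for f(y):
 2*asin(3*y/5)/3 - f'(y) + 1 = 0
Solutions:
 f(y) = C1 + 2*y*asin(3*y/5)/3 + y + 2*sqrt(25 - 9*y^2)/9


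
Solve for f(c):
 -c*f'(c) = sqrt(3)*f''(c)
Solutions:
 f(c) = C1 + C2*erf(sqrt(2)*3^(3/4)*c/6)


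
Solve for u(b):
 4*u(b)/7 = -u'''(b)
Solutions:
 u(b) = C3*exp(-14^(2/3)*b/7) + (C1*sin(14^(2/3)*sqrt(3)*b/14) + C2*cos(14^(2/3)*sqrt(3)*b/14))*exp(14^(2/3)*b/14)


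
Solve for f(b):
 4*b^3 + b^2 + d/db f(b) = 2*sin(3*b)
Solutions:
 f(b) = C1 - b^4 - b^3/3 - 2*cos(3*b)/3


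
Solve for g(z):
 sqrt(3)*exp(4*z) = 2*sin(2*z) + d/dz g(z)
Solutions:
 g(z) = C1 + sqrt(3)*exp(4*z)/4 + cos(2*z)


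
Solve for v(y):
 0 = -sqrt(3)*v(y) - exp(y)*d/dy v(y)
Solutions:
 v(y) = C1*exp(sqrt(3)*exp(-y))


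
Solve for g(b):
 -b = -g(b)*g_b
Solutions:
 g(b) = -sqrt(C1 + b^2)
 g(b) = sqrt(C1 + b^2)


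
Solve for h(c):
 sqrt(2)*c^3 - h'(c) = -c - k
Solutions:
 h(c) = C1 + sqrt(2)*c^4/4 + c^2/2 + c*k


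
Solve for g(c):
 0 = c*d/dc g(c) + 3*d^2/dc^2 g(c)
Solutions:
 g(c) = C1 + C2*erf(sqrt(6)*c/6)


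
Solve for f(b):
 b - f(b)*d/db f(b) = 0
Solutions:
 f(b) = -sqrt(C1 + b^2)
 f(b) = sqrt(C1 + b^2)


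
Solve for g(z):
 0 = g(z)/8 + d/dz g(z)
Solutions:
 g(z) = C1*exp(-z/8)


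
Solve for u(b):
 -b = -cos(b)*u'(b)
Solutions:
 u(b) = C1 + Integral(b/cos(b), b)


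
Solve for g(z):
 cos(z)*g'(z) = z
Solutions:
 g(z) = C1 + Integral(z/cos(z), z)


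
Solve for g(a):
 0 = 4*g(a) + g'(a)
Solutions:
 g(a) = C1*exp(-4*a)


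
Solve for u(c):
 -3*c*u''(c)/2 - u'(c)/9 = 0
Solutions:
 u(c) = C1 + C2*c^(25/27)


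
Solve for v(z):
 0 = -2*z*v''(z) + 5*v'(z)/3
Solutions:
 v(z) = C1 + C2*z^(11/6)


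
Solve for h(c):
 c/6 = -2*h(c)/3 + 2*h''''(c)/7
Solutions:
 h(c) = C1*exp(-3^(3/4)*7^(1/4)*c/3) + C2*exp(3^(3/4)*7^(1/4)*c/3) + C3*sin(3^(3/4)*7^(1/4)*c/3) + C4*cos(3^(3/4)*7^(1/4)*c/3) - c/4


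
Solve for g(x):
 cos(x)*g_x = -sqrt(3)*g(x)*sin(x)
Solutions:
 g(x) = C1*cos(x)^(sqrt(3))


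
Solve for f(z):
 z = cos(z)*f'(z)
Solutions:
 f(z) = C1 + Integral(z/cos(z), z)


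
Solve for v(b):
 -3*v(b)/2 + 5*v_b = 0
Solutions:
 v(b) = C1*exp(3*b/10)


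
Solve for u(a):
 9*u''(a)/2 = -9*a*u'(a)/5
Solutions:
 u(a) = C1 + C2*erf(sqrt(5)*a/5)


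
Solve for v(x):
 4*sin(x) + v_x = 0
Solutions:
 v(x) = C1 + 4*cos(x)


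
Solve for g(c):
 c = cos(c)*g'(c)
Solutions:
 g(c) = C1 + Integral(c/cos(c), c)


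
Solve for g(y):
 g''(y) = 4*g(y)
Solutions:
 g(y) = C1*exp(-2*y) + C2*exp(2*y)


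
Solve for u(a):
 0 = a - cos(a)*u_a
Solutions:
 u(a) = C1 + Integral(a/cos(a), a)


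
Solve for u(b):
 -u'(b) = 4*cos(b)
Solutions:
 u(b) = C1 - 4*sin(b)


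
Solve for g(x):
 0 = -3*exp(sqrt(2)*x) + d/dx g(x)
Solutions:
 g(x) = C1 + 3*sqrt(2)*exp(sqrt(2)*x)/2


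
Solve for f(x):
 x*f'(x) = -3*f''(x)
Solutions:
 f(x) = C1 + C2*erf(sqrt(6)*x/6)


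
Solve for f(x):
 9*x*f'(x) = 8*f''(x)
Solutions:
 f(x) = C1 + C2*erfi(3*x/4)


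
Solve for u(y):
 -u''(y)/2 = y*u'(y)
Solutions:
 u(y) = C1 + C2*erf(y)


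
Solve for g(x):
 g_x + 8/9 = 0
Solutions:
 g(x) = C1 - 8*x/9


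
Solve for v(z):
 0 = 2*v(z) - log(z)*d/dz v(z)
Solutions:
 v(z) = C1*exp(2*li(z))


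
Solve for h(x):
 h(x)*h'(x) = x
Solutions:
 h(x) = -sqrt(C1 + x^2)
 h(x) = sqrt(C1 + x^2)


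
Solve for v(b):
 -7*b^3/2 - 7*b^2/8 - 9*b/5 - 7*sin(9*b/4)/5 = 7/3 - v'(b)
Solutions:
 v(b) = C1 + 7*b^4/8 + 7*b^3/24 + 9*b^2/10 + 7*b/3 - 28*cos(9*b/4)/45


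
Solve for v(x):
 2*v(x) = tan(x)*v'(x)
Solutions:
 v(x) = C1*sin(x)^2


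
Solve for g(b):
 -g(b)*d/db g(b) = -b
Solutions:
 g(b) = -sqrt(C1 + b^2)
 g(b) = sqrt(C1 + b^2)


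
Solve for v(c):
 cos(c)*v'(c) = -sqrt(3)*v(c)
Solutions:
 v(c) = C1*(sin(c) - 1)^(sqrt(3)/2)/(sin(c) + 1)^(sqrt(3)/2)


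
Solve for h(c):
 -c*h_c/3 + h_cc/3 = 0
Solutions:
 h(c) = C1 + C2*erfi(sqrt(2)*c/2)


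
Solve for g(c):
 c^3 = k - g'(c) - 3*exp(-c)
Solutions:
 g(c) = C1 - c^4/4 + c*k + 3*exp(-c)


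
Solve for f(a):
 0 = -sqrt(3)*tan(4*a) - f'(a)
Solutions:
 f(a) = C1 + sqrt(3)*log(cos(4*a))/4


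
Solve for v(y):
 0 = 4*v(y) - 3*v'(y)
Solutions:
 v(y) = C1*exp(4*y/3)


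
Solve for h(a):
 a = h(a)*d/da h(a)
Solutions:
 h(a) = -sqrt(C1 + a^2)
 h(a) = sqrt(C1 + a^2)


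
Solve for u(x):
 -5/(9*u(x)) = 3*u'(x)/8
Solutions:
 u(x) = -sqrt(C1 - 240*x)/9
 u(x) = sqrt(C1 - 240*x)/9


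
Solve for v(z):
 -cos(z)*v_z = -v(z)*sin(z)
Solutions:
 v(z) = C1/cos(z)


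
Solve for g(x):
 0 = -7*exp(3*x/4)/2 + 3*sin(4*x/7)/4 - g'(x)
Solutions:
 g(x) = C1 - 14*exp(3*x/4)/3 - 21*cos(4*x/7)/16


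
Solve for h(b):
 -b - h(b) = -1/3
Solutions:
 h(b) = 1/3 - b


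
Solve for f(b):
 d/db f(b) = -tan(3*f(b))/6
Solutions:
 f(b) = -asin(C1*exp(-b/2))/3 + pi/3
 f(b) = asin(C1*exp(-b/2))/3


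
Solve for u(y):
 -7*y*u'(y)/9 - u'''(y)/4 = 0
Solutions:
 u(y) = C1 + Integral(C2*airyai(-84^(1/3)*y/3) + C3*airybi(-84^(1/3)*y/3), y)


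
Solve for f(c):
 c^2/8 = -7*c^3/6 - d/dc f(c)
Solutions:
 f(c) = C1 - 7*c^4/24 - c^3/24


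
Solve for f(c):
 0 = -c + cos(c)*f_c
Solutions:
 f(c) = C1 + Integral(c/cos(c), c)


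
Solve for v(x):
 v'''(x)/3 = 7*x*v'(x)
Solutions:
 v(x) = C1 + Integral(C2*airyai(21^(1/3)*x) + C3*airybi(21^(1/3)*x), x)


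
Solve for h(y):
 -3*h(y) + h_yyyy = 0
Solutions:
 h(y) = C1*exp(-3^(1/4)*y) + C2*exp(3^(1/4)*y) + C3*sin(3^(1/4)*y) + C4*cos(3^(1/4)*y)


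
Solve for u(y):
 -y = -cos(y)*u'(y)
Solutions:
 u(y) = C1 + Integral(y/cos(y), y)


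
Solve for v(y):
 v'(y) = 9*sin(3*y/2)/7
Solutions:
 v(y) = C1 - 6*cos(3*y/2)/7


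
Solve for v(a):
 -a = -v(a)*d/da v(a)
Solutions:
 v(a) = -sqrt(C1 + a^2)
 v(a) = sqrt(C1 + a^2)


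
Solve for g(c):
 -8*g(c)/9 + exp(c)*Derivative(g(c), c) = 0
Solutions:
 g(c) = C1*exp(-8*exp(-c)/9)


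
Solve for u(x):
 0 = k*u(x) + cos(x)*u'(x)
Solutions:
 u(x) = C1*exp(k*(log(sin(x) - 1) - log(sin(x) + 1))/2)


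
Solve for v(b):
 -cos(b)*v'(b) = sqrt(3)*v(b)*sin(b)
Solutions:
 v(b) = C1*cos(b)^(sqrt(3))


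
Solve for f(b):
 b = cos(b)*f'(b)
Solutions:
 f(b) = C1 + Integral(b/cos(b), b)


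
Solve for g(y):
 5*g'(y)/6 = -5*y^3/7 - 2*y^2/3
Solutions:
 g(y) = C1 - 3*y^4/14 - 4*y^3/15


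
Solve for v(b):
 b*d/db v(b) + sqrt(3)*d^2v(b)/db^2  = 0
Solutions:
 v(b) = C1 + C2*erf(sqrt(2)*3^(3/4)*b/6)


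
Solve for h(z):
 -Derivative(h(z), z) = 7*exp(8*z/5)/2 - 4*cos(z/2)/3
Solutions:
 h(z) = C1 - 35*exp(8*z/5)/16 + 8*sin(z/2)/3


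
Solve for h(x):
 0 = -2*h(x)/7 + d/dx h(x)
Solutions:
 h(x) = C1*exp(2*x/7)


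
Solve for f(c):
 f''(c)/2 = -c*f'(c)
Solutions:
 f(c) = C1 + C2*erf(c)


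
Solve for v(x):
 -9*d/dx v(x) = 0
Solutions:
 v(x) = C1


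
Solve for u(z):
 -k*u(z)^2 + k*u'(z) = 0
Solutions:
 u(z) = -1/(C1 + z)


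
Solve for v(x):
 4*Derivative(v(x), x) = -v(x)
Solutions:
 v(x) = C1*exp(-x/4)


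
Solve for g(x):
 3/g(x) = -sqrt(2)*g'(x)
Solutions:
 g(x) = -sqrt(C1 - 3*sqrt(2)*x)
 g(x) = sqrt(C1 - 3*sqrt(2)*x)


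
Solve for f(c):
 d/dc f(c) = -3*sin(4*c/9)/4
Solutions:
 f(c) = C1 + 27*cos(4*c/9)/16


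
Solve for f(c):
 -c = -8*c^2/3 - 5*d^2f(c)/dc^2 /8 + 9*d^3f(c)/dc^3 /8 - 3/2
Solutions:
 f(c) = C1 + C2*c + C3*exp(5*c/9) - 16*c^4/45 - 172*c^3/75 - 1698*c^2/125


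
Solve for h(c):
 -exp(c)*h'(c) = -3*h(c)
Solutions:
 h(c) = C1*exp(-3*exp(-c))


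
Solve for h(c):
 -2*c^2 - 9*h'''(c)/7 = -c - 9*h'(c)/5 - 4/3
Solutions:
 h(c) = C1 + C2*exp(-sqrt(35)*c/5) + C3*exp(sqrt(35)*c/5) + 10*c^3/27 - 5*c^2/18 + 160*c/189


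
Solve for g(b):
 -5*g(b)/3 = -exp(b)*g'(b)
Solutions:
 g(b) = C1*exp(-5*exp(-b)/3)


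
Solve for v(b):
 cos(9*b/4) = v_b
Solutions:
 v(b) = C1 + 4*sin(9*b/4)/9


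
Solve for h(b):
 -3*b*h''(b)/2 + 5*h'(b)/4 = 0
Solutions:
 h(b) = C1 + C2*b^(11/6)


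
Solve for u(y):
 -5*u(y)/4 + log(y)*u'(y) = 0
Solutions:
 u(y) = C1*exp(5*li(y)/4)


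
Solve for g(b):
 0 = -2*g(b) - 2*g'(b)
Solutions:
 g(b) = C1*exp(-b)


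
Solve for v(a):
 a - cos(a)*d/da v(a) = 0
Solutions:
 v(a) = C1 + Integral(a/cos(a), a)


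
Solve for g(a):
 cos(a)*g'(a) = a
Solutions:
 g(a) = C1 + Integral(a/cos(a), a)


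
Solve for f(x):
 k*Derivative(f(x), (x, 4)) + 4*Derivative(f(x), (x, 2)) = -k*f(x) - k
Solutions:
 f(x) = C1*exp(-x*sqrt((-sqrt(4 - k^2) - 2)/k)) + C2*exp(x*sqrt((-sqrt(4 - k^2) - 2)/k)) + C3*exp(-x*sqrt((sqrt(4 - k^2) - 2)/k)) + C4*exp(x*sqrt((sqrt(4 - k^2) - 2)/k)) - 1


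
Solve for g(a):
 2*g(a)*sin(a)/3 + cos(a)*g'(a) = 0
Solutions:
 g(a) = C1*cos(a)^(2/3)


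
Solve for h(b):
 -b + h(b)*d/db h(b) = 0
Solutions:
 h(b) = -sqrt(C1 + b^2)
 h(b) = sqrt(C1 + b^2)


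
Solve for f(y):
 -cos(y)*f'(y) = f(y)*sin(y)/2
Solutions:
 f(y) = C1*sqrt(cos(y))


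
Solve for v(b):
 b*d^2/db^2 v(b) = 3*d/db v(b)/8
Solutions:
 v(b) = C1 + C2*b^(11/8)


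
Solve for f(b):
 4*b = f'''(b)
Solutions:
 f(b) = C1 + C2*b + C3*b^2 + b^4/6


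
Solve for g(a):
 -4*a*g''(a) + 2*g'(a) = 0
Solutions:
 g(a) = C1 + C2*a^(3/2)


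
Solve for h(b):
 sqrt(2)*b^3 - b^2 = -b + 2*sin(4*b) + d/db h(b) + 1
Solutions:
 h(b) = C1 + sqrt(2)*b^4/4 - b^3/3 + b^2/2 - b + cos(4*b)/2


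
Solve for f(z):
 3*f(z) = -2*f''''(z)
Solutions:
 f(z) = (C1*sin(6^(1/4)*z/2) + C2*cos(6^(1/4)*z/2))*exp(-6^(1/4)*z/2) + (C3*sin(6^(1/4)*z/2) + C4*cos(6^(1/4)*z/2))*exp(6^(1/4)*z/2)


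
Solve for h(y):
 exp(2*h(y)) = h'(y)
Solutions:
 h(y) = log(-sqrt(-1/(C1 + y))) - log(2)/2
 h(y) = log(-1/(C1 + y))/2 - log(2)/2


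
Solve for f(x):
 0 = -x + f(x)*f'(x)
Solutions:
 f(x) = -sqrt(C1 + x^2)
 f(x) = sqrt(C1 + x^2)


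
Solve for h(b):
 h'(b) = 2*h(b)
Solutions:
 h(b) = C1*exp(2*b)


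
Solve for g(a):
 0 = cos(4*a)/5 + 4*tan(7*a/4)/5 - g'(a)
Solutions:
 g(a) = C1 - 16*log(cos(7*a/4))/35 + sin(4*a)/20


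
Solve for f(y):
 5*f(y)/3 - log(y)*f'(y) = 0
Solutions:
 f(y) = C1*exp(5*li(y)/3)


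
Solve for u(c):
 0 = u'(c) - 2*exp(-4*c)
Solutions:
 u(c) = C1 - exp(-4*c)/2


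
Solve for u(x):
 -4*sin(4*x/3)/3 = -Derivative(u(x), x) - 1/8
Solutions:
 u(x) = C1 - x/8 - cos(4*x/3)


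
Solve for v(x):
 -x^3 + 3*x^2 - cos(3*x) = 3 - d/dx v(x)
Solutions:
 v(x) = C1 + x^4/4 - x^3 + 3*x + sin(3*x)/3


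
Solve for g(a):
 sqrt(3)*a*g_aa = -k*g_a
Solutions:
 g(a) = C1 + a^(-sqrt(3)*re(k)/3 + 1)*(C2*sin(sqrt(3)*log(a)*Abs(im(k))/3) + C3*cos(sqrt(3)*log(a)*im(k)/3))


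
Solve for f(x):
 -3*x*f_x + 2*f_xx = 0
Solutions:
 f(x) = C1 + C2*erfi(sqrt(3)*x/2)


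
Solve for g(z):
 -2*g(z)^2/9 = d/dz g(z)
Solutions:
 g(z) = 9/(C1 + 2*z)


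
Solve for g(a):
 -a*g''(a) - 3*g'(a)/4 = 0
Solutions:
 g(a) = C1 + C2*a^(1/4)


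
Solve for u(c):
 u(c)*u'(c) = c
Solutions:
 u(c) = -sqrt(C1 + c^2)
 u(c) = sqrt(C1 + c^2)


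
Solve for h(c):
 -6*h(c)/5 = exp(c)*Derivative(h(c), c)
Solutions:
 h(c) = C1*exp(6*exp(-c)/5)


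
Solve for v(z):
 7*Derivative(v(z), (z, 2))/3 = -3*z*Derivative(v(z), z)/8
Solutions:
 v(z) = C1 + C2*erf(3*sqrt(7)*z/28)


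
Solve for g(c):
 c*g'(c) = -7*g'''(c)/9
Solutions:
 g(c) = C1 + Integral(C2*airyai(-21^(2/3)*c/7) + C3*airybi(-21^(2/3)*c/7), c)


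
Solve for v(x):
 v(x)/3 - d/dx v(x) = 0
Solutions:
 v(x) = C1*exp(x/3)


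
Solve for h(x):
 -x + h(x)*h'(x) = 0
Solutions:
 h(x) = -sqrt(C1 + x^2)
 h(x) = sqrt(C1 + x^2)


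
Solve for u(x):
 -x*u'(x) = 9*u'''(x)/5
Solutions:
 u(x) = C1 + Integral(C2*airyai(-15^(1/3)*x/3) + C3*airybi(-15^(1/3)*x/3), x)


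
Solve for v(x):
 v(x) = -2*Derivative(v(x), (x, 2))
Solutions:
 v(x) = C1*sin(sqrt(2)*x/2) + C2*cos(sqrt(2)*x/2)
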